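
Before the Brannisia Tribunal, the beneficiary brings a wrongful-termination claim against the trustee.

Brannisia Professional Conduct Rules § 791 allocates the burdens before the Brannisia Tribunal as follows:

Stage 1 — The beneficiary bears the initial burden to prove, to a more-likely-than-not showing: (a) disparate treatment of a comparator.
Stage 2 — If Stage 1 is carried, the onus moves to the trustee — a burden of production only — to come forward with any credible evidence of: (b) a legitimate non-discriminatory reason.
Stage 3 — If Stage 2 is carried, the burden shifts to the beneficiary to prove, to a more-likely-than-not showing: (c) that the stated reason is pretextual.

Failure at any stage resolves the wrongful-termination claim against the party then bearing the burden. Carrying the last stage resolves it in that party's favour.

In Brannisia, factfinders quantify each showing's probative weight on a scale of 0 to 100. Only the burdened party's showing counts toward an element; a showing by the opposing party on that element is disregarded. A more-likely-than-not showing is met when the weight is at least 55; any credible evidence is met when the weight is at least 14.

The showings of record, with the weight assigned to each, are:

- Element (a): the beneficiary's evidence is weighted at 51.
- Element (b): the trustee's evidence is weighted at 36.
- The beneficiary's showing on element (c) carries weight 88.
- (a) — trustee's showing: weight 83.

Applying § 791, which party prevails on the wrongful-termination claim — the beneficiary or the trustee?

trustee

Stage 1 — burden on beneficiary; standard: a more-likely-than-not showing (weight is at least 55).
    (a): 51 (trustee's 83 disregarded) < 55 [not met]
  Stage 1 not carried; the beneficiary fails its burden.
The trustee prevails.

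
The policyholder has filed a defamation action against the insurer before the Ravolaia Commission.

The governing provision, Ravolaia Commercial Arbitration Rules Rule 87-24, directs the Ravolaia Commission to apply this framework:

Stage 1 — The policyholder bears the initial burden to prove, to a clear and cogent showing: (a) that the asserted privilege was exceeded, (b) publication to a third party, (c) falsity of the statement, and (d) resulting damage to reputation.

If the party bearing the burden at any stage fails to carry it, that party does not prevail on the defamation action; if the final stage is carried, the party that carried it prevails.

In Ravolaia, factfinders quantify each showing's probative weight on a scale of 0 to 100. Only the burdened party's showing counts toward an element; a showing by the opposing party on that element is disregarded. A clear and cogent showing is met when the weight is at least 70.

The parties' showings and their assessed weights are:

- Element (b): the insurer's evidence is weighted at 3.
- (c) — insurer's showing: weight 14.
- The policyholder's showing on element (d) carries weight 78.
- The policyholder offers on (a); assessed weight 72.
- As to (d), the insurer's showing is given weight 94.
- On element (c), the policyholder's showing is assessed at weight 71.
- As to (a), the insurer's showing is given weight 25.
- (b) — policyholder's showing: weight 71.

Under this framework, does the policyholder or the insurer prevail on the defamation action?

policyholder

Stage 1 (policyholder, a clear and cogent showing, weight is at least 70): (a) 72 (insurer's 25 disregarded) ≥ 70 — meets; (b) 71 (insurer's 3 disregarded) ≥ 70 — meets; (c) 71 (insurer's 14 disregarded) ≥ 70 — meets; (d) 78 (insurer's 94 disregarded) ≥ 70 — meets.
  The policyholder carries the last stage.
All stages carried — the policyholder prevails.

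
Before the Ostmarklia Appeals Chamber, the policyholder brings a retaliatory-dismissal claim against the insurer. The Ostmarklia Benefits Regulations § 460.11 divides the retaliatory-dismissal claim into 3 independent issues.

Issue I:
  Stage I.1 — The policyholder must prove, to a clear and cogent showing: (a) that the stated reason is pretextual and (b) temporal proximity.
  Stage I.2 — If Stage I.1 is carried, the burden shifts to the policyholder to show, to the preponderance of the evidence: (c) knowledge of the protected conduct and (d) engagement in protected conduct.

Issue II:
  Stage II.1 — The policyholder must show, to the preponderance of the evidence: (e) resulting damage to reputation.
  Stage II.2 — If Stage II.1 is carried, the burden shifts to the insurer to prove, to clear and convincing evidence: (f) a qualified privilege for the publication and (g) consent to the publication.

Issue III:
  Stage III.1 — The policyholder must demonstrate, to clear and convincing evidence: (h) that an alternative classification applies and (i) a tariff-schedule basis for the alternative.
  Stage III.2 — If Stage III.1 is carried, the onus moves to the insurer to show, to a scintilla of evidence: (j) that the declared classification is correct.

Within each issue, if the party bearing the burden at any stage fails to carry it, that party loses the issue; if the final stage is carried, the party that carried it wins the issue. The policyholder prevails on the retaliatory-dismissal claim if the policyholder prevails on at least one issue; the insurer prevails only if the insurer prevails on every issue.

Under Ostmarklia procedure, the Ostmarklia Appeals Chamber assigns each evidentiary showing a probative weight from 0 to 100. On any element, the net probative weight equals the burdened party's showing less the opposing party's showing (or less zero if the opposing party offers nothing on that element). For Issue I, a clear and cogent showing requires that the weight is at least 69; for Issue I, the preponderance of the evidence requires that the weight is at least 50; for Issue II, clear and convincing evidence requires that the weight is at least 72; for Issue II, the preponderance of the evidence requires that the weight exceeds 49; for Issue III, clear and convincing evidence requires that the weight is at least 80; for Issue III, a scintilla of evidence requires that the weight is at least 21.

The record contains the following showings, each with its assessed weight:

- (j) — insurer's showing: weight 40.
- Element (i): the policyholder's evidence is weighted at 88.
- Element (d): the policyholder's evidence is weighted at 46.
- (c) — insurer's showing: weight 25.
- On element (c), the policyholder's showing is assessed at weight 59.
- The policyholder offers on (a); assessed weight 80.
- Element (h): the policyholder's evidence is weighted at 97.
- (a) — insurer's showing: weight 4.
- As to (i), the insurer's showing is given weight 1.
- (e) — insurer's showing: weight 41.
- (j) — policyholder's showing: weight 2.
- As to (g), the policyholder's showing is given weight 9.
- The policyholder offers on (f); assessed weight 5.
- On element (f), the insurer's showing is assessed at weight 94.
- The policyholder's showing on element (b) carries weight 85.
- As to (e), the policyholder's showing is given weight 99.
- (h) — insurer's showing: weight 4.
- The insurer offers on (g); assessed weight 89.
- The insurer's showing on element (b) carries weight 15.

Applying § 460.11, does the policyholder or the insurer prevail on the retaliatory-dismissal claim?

insurer

— Issue I —
At Stage I.1 the policyholder must meet a clear and cogent showing (weight is at least 69): on (a) the weight is 80 less the opposing 4 gives net 76, which does reach 69, so (a) meets the standard; on (b) the weight is 85 less the opposing 15 gives net 70, ≥ 69, so (b) meets the standard.
  Stage I.1 is satisfied; the policyholder continues to bear the burden.
At Stage I.2 the policyholder must meet the preponderance of the evidence (weight is at least 50): on (c) the weight is 59 less the opposing 25 gives net 34, which does not reach 50, so (c) does not meet the standard; on (d) the weight is 46, which does not reach 50, so (d) does not meet the standard.
  Stage I.2 not carried; the policyholder fails its burden.
So the insurer prevails on this issue.
— Issue II —
Stage II.1 (policyholder, the preponderance of the evidence, weight exceeds 49): (e) net 99−41=58 > 49 — meets.
  The policyholder carries Stage II.1; the insurer now bears the burden.
Stage II.2 (insurer, clear and convincing evidence, weight is at least 72): (f) net 94−5=89 ≥ 72 — meets; (g) net 89−9=80 ≥ 72 — meets.
  Stage II.2 carried; the final stage is satisfied.
All stages carried — the insurer prevails on this issue.
— Issue III —
At Stage III.1 the policyholder must meet clear and convincing evidence (weight is at least 80): on (h) the weight is 97 less the opposing 4 gives net 93, which does reach 80, so (h) meets the standard; on (i) the weight is 88 less the opposing 1 gives net 87, which does reach 80, so (i) meets the standard.
  The policyholder carries Stage III.1; the insurer now bears the burden.
At Stage III.2 the insurer must meet a scintilla of evidence (weight is at least 21): on (j) the weight is 40 less the opposing 2 gives net 38, ≥ 21, so (j) meets the standard.
  All elements met at the final stage.
All stages carried — the insurer prevails on this issue.
Per-issue: Issue I → insurer; Issue II → insurer; Issue III → insurer. The policyholder must prevail on at least one issue; overall, the insurer prevails.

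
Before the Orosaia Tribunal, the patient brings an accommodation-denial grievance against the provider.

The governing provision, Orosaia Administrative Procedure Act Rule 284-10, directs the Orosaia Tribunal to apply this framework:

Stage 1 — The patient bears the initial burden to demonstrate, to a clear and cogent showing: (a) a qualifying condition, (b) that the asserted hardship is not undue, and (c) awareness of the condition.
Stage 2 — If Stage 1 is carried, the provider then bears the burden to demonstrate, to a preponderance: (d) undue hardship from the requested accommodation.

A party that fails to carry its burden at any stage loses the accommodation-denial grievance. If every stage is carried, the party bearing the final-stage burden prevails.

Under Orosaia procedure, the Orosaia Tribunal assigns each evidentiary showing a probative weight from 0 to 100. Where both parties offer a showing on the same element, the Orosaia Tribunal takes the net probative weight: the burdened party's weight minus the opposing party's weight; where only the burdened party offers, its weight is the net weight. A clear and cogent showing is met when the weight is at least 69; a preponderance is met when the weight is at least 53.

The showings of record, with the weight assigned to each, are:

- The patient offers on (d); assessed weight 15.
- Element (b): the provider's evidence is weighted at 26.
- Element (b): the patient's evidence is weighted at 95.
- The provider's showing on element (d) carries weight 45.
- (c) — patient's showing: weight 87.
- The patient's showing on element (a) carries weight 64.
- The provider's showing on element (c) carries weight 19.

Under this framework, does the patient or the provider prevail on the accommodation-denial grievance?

provider

Stage 1 — burden on patient; standard: a clear and cogent showing (weight is at least 69).
    (a): 64 < 69 [not met]
    (b): 95 − 26 = 69 ≥ 69 [met]
    (c): 87 − 19 = 68 < 69 [not met]
  Stage 1 not carried; the patient fails its burden.
The provider prevails.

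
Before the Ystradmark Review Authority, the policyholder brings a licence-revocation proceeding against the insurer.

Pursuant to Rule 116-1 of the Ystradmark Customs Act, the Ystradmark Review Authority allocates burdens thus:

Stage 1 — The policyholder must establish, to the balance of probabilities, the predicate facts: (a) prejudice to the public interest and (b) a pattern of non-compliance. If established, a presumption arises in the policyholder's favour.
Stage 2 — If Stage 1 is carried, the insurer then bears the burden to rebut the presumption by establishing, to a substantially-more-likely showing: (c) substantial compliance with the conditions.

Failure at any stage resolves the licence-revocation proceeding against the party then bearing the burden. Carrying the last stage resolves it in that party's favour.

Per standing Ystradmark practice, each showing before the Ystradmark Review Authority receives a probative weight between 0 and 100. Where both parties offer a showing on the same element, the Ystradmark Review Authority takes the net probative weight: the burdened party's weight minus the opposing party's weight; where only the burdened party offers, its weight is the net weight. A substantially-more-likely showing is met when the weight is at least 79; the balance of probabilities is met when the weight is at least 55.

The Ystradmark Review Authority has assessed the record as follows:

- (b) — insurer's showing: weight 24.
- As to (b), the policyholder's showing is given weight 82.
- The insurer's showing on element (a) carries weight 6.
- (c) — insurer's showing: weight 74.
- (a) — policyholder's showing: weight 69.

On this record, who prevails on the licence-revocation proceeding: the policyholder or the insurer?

Stage 1 — burden on policyholder; standard: the balance of probabilities (weight is at least 55).
    (a): 69 − 6 = 63 ≥ 55 [met]
    (b): 82 − 24 = 58 ≥ 55 [met]
  Stage 1 is satisfied; the onus moves to the insurer.
Stage 2 — burden on insurer; standard: a substantially-more-likely showing (weight is at least 79).
    (c): 74 < 79 [not met]
  Stage 2 not carried; the insurer fails its burden.
So the policyholder prevails.

policyholder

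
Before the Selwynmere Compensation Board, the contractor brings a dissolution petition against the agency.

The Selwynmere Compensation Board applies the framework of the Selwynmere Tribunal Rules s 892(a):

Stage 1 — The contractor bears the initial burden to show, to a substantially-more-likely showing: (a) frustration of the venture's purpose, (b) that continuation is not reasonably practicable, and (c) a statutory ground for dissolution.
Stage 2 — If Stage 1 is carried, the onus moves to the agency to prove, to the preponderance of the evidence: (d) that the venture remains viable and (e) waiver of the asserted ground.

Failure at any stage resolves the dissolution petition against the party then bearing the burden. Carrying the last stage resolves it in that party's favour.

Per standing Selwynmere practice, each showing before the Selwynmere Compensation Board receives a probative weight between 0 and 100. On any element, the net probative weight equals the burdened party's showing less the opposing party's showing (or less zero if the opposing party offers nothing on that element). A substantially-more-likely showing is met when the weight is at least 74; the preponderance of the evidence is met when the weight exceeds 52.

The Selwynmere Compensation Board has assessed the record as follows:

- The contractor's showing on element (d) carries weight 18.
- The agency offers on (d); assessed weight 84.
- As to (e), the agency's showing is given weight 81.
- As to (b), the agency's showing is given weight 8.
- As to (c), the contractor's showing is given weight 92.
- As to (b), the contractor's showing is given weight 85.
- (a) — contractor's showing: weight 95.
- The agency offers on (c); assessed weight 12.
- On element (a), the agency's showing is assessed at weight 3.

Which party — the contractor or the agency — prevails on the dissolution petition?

At Stage 1 the contractor must meet a substantially-more-likely showing (weight is at least 74): on (a) the weight is 95 less the opposing 3 gives net 92, which does reach 74, so (a) meets the standard; on (b) the weight is 85 less the opposing 8 gives net 77, which does reach 74, so (b) meets the standard; on (c) the weight is 92 less the opposing 12 gives net 80, ≥ 74, so (c) meets the standard.
  Stage 1 is satisfied; the onus moves to the agency.
At Stage 2 the agency must meet the preponderance of the evidence (weight exceeds 52): on (d) the weight is 84 less the opposing 18 gives net 66, which does exceed 52, so (d) meets the standard; on (e) the weight is 81, which does exceed 52, so (e) meets the standard.
  All elements met at the final stage.
Every stage carried; the agency prevails.

agency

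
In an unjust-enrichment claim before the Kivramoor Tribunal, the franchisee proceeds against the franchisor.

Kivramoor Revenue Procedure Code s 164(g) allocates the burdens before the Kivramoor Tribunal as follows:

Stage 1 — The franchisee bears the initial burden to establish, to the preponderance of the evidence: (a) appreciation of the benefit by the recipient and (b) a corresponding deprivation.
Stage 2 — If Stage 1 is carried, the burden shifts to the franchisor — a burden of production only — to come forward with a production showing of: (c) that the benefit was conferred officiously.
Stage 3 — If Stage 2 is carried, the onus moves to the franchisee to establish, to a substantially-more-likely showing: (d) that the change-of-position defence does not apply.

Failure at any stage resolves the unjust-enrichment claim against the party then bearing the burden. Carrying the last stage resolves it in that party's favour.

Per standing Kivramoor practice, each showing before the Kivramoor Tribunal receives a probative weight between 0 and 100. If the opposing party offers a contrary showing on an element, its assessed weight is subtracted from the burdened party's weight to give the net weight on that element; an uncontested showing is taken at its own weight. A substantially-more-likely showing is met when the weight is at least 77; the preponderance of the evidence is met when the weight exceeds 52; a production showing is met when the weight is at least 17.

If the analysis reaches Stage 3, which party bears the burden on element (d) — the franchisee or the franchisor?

Stage 3's rule assigns the burden to the franchisee (to a substantially-more-likely showing).

franchisee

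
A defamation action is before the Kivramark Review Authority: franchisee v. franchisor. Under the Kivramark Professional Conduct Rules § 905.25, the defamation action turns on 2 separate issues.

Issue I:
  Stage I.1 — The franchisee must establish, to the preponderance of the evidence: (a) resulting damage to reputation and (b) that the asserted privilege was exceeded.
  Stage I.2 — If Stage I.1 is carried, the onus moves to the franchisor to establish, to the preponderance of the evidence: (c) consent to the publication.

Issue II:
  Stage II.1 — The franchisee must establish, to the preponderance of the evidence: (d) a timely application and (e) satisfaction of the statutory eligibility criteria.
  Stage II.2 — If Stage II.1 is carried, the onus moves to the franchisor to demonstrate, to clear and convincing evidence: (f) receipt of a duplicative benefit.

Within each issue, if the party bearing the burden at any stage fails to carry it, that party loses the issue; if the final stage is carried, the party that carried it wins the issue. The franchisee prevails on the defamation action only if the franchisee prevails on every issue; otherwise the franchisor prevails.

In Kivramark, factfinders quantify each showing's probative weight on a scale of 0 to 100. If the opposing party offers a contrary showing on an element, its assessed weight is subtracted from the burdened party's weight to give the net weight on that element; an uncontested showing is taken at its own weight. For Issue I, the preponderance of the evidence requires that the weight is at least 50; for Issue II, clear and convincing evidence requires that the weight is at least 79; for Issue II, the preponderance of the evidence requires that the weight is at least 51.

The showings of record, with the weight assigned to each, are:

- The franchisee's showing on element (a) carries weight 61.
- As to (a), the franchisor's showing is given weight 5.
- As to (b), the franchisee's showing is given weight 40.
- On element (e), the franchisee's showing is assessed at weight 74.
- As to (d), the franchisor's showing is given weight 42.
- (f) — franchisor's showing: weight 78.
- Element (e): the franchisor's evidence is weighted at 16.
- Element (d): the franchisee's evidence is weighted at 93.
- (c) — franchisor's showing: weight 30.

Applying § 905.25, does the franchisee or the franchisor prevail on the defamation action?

— Issue I —
Stage I.1 (franchisee, the preponderance of the evidence, weight is at least 50): (a) net 61−5=56 ≥ 50 — meets; (b) 40 < 50 — fails.
  Not every element is met, so the franchisee fails to carry Stage I.1.
The analysis ends at Stage I.1; the franchisor prevails on this issue.
— Issue II —
Stage II.1 — burden on franchisee; standard: the preponderance of the evidence (weight is at least 51).
    (d): 93 − 42 = 51 ≥ 51 [met]
    (e): 74 − 16 = 58 ≥ 51 [met]
  The franchisee carries Stage II.1; the franchisor now bears the burden.
Stage II.2 — burden on franchisor; standard: clear and convincing evidence (weight is at least 79).
    (f): 78 < 79 [not met]
  The franchisor does not carry Stage II.2.
So the franchisee prevails on this issue.
Per-issue: Issue I → franchisor; Issue II → franchisee. The franchisee must prevail on every issue; overall, the franchisor prevails.

franchisor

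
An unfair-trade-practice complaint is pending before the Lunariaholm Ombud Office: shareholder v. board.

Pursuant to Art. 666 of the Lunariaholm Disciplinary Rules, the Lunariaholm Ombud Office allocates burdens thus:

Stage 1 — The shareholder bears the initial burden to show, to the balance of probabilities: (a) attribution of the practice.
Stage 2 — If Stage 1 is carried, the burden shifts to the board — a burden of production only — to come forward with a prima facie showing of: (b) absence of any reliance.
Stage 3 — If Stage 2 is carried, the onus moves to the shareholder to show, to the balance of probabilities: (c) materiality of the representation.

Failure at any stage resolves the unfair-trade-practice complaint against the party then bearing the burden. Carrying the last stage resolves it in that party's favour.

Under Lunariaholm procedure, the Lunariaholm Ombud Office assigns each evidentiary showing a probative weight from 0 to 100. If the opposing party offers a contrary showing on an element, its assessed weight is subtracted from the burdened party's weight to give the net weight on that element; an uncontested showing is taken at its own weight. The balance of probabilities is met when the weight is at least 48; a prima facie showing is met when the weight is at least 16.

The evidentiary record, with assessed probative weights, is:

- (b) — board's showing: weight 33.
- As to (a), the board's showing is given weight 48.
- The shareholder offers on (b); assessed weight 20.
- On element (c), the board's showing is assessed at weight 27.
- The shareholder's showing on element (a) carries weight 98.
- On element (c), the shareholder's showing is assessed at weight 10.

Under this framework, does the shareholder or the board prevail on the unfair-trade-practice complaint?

Stage 1 — burden on shareholder; standard: the balance of probabilities (weight is at least 48).
    (a): 98 − 48 = 50 ≥ 48 [met]
  Stage 1 is satisfied; the onus moves to the board.
Stage 2 — burden on board; standard: a prima facie showing (weight is at least 16).
    (b): 33 − 20 = 13 < 16 [not met]
  The board does not carry Stage 2.
So the shareholder prevails.

shareholder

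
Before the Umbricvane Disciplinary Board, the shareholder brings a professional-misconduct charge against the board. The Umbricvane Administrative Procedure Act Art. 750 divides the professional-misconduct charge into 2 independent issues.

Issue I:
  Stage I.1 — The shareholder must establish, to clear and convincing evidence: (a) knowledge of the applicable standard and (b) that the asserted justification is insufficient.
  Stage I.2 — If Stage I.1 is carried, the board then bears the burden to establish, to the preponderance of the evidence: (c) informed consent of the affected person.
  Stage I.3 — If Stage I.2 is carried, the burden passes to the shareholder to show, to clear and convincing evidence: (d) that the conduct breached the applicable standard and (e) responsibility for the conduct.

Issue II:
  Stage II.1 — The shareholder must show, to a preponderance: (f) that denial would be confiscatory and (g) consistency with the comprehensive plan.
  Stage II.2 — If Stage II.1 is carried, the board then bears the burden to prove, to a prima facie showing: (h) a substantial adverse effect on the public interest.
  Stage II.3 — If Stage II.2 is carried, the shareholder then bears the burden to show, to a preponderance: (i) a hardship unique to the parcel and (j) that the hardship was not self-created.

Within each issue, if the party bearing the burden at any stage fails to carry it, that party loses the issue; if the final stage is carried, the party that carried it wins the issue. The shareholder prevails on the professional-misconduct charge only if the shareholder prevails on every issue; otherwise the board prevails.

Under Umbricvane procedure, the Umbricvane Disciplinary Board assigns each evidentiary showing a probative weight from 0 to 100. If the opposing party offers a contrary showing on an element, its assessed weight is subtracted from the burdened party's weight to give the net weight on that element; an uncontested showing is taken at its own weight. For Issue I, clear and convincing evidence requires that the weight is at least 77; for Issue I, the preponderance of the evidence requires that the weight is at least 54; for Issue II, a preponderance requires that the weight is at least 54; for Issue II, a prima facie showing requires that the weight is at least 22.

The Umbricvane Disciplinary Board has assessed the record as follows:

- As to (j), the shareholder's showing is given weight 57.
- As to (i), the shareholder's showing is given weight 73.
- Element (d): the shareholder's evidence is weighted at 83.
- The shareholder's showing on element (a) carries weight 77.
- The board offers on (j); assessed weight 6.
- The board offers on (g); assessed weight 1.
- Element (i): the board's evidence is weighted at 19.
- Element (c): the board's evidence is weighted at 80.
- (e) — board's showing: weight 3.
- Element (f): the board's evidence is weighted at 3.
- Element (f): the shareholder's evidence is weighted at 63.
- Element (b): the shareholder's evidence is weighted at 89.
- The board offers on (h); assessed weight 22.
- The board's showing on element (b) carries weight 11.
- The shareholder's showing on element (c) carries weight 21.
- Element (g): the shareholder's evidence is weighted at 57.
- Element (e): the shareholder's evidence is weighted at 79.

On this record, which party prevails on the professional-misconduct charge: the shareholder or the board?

— Issue I —
Stage I.1 (shareholder, clear and convincing evidence, weight is at least 77): (a) 77 ≥ 77 — meets; (b) net 89−11=78 ≥ 77 — meets.
  All elements met. The burden passes to the board.
Stage I.2 (board, the preponderance of the evidence, weight is at least 54): (c) net 80−21=59 ≥ 54 — meets.
  All elements met. The burden passes to the shareholder.
Stage I.3 (shareholder, clear and convincing evidence, weight is at least 77): (d) 83 ≥ 77 — meets; (e) net 79−3=76 < 77 — fails.
  Stage I.3 not carried; the shareholder fails its burden.
The board prevails on this issue.
— Issue II —
Stage II.1 — burden on shareholder; standard: a preponderance (weight is at least 54).
    (f): 63 − 3 = 60 ≥ 54 [met]
    (g): 57 − 1 = 56 ≥ 54 [met]
  All elements met. The burden passes to the board.
Stage II.2 — burden on board; standard: a prima facie showing (weight is at least 22).
    (h): 22 ≥ 22 [met]
  All elements met. The burden passes to the shareholder.
Stage II.3 — burden on shareholder; standard: a preponderance (weight is at least 54).
    (i): 73 − 19 = 54 ≥ 54 [met]
    (j): 57 − 6 = 51 < 54 [not met]
  Stage II.3 not carried; the shareholder fails its burden.
So the board prevails on this issue.
Per-issue: Issue I → board; Issue II → board. The shareholder must prevail on every issue; overall, the board prevails.

board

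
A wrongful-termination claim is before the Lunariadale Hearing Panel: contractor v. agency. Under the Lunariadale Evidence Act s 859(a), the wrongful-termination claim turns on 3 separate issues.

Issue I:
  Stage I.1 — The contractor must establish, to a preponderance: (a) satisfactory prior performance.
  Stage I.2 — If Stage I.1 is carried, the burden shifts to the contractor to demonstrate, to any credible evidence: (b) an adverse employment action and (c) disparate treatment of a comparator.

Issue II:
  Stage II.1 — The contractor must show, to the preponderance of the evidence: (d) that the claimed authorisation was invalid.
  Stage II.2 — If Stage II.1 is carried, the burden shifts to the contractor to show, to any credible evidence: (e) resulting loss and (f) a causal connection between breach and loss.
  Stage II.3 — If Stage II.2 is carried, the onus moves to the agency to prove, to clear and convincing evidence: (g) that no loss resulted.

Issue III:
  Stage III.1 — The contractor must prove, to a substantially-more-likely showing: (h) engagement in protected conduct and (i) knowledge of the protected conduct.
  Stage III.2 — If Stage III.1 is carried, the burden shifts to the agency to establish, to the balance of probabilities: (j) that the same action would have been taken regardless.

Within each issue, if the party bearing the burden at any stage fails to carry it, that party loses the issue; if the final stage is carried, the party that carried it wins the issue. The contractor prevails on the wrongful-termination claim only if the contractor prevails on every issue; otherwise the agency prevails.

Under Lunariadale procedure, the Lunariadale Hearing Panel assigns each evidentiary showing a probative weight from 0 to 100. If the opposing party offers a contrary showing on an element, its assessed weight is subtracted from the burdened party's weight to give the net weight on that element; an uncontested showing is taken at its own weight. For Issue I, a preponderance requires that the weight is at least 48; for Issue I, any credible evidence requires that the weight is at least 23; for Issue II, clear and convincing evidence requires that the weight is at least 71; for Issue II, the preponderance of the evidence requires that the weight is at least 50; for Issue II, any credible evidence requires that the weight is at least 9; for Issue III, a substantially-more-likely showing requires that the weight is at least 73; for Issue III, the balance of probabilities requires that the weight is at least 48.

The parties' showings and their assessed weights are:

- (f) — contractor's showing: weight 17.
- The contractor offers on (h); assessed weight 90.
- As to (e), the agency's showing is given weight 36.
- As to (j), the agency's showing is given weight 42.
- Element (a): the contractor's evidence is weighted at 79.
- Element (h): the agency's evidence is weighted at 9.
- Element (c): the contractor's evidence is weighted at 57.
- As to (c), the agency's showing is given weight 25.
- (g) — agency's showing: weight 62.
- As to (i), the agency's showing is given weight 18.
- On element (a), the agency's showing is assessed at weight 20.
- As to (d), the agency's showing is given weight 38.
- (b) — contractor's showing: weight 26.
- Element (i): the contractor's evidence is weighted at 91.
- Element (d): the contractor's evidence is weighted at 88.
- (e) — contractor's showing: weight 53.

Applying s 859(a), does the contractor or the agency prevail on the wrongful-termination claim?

— Issue I —
Stage I.1 — burden on contractor; standard: a preponderance (weight is at least 48).
    (a): 79 − 20 = 59 ≥ 48 [met]
  Stage I.1 carried; the burden remains with the contractor.
Stage I.2 — burden on contractor; standard: any credible evidence (weight is at least 23).
    (b): 26 ≥ 23 [met]
    (c): 57 − 25 = 32 ≥ 23 [met]
  The contractor carries the last stage.
Every stage carried; the contractor prevails on this issue.
— Issue II —
At Stage II.1 the contractor must meet the preponderance of the evidence (weight is at least 50): on (d) the weight is 88 less the opposing 38 gives net 50, ≥ 50, so (d) meets the standard.
  Stage II.1 is satisfied; the contractor continues to bear the burden.
At Stage II.2 the contractor must meet any credible evidence (weight is at least 9): on (e) the weight is 53 less the opposing 36 gives net 17, which does reach 9, so (e) meets the standard; on (f) the weight is 17, which does reach 9, so (f) meets the standard.
  All elements met. The burden passes to the agency.
At Stage II.3 the agency must meet clear and convincing evidence (weight is at least 71): on (g) the weight is 62, which does not reach 71, so (g) does not meet the standard.
  Not every element is met, so the agency fails to carry Stage II.3.
So the contractor prevails on this issue.
— Issue III —
Stage III.1 (contractor, a substantially-more-likely showing, weight is at least 73): (h) net 90−9=81 ≥ 73 — meets; (i) net 91−18=73 ≥ 73 — meets.
  Stage III.1 is satisfied; the onus moves to the agency.
Stage III.2 (agency, the balance of probabilities, weight is at least 48): (j) 42 < 48 — fails.
  Stage III.2 not carried; the agency fails its burden.
The contractor prevails on this issue.
Per-issue: Issue I → contractor; Issue II → contractor; Issue III → contractor. The contractor must prevail on every issue; overall, the contractor prevails.

contractor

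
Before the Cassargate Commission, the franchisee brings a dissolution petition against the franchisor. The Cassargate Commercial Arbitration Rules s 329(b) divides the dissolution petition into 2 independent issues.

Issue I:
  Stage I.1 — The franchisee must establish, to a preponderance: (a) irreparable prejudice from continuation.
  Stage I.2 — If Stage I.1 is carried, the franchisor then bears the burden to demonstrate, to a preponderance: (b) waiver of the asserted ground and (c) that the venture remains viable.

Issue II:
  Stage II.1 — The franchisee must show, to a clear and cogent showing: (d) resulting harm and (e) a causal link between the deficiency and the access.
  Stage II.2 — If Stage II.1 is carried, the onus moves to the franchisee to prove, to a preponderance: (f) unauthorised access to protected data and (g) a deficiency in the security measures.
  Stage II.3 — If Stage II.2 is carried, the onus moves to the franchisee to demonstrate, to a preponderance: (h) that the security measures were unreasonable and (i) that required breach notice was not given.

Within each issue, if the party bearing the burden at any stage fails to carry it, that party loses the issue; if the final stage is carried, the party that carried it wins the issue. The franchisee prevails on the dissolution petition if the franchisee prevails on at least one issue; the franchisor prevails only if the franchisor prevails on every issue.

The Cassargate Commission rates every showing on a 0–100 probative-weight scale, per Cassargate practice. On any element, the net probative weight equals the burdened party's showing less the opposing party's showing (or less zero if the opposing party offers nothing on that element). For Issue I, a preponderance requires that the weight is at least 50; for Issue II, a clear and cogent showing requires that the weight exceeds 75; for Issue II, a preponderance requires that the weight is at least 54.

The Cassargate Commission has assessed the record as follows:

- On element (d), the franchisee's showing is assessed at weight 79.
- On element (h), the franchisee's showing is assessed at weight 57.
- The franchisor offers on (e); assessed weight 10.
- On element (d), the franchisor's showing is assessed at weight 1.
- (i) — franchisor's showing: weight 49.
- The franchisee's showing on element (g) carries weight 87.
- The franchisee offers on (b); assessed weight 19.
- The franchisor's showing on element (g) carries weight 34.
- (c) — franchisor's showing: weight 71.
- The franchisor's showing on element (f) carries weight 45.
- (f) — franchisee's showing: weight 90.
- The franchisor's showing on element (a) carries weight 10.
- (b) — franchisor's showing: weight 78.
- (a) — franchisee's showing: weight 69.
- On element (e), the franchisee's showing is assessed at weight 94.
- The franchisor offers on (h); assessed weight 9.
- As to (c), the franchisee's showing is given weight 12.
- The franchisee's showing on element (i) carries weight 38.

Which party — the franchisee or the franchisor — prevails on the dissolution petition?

franchisor

— Issue I —
At Stage I.1 the franchisee must meet a preponderance (weight is at least 50): on (a) the weight is 69 less the opposing 10 gives net 59, ≥ 50, so (a) meets the standard.
  The franchisee carries Stage I.1; the franchisor now bears the burden.
At Stage I.2 the franchisor must meet a preponderance (weight is at least 50): on (b) the weight is 78 less the opposing 19 gives net 59, ≥ 50, so (b) meets the standard; on (c) the weight is 71 less the opposing 12 gives net 59, which does reach 50, so (c) meets the standard.
  Stage I.2 carried; the final stage is satisfied.
With every stage satisfied, the franchisor prevails on this issue.
— Issue II —
Stage II.1 — burden on franchisee; standard: a clear and cogent showing (weight exceeds 75).
    (d): 79 − 1 = 78 > 75 [met]
    (e): 94 − 10 = 84 > 75 [met]
  Stage II.1 is satisfied; the franchisee continues to bear the burden.
Stage II.2 — burden on franchisee; standard: a preponderance (weight is at least 54).
    (f): 90 − 45 = 45 < 54 [not met]
    (g): 87 − 34 = 53 < 54 [not met]
  The franchisee does not carry Stage II.2.
So the franchisor prevails on this issue.
Per-issue: Issue I → franchisor; Issue II → franchisor. The franchisee must prevail on at least one issue; overall, the franchisor prevails.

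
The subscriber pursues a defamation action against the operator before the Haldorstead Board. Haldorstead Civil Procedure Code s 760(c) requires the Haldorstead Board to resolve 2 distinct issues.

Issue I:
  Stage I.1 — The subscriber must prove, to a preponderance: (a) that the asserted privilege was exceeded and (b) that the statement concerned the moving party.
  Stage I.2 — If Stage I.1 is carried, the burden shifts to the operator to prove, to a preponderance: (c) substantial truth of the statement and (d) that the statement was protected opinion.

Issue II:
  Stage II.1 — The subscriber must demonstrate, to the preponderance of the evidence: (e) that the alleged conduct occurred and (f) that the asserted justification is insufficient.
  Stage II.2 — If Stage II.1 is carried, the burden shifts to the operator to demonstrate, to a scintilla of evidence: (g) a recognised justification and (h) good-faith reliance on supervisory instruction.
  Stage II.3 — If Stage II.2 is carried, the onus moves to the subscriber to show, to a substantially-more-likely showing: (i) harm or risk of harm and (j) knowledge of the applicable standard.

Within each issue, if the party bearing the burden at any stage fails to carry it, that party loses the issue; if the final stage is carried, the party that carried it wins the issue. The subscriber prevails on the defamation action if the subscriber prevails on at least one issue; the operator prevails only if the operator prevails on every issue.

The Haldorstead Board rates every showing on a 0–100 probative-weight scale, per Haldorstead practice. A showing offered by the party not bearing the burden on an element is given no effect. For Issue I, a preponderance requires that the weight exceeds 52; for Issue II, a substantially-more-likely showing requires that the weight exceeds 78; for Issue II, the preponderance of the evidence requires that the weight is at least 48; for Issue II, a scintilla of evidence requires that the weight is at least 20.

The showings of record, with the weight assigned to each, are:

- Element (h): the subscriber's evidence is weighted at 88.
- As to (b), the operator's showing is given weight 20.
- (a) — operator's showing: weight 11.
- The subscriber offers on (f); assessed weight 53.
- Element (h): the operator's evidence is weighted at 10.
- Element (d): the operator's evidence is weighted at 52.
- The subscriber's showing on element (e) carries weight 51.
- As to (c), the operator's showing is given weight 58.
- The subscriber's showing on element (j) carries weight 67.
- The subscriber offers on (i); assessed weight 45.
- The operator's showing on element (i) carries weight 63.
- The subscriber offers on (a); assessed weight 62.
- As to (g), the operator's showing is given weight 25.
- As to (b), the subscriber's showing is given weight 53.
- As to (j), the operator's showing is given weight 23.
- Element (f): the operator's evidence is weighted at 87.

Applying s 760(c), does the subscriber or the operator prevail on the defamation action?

— Issue I —
Stage I.1 — burden on subscriber; standard: a preponderance (weight exceeds 52).
    (a): 62 (operator's 11 disregarded) > 52 [met]
    (b): 53 (operator's 20 disregarded) > 52 [met]
  All elements met. The burden passes to the operator.
Stage I.2 — burden on operator; standard: a preponderance (weight exceeds 52).
    (c): 58 > 52 [met]
    (d): 52 ≤ 52 [not met]
  Stage I.2 not carried; the operator fails its burden.
The analysis ends at Stage I.2; the subscriber prevails on this issue.
— Issue II —
At Stage II.1 the subscriber must meet the preponderance of the evidence (weight is at least 48): on (e) the weight is 51, ≥ 48, so (e) meets the standard; on (f) the weight is 53 (the operator's 87 is given no effect), which does reach 48, so (f) meets the standard.
  All elements met. The burden passes to the operator.
At Stage II.2 the operator must meet a scintilla of evidence (weight is at least 20): on (g) the weight is 25, which does reach 20, so (g) meets the standard; on (h) the weight is 10 (the subscriber's 88 is given no effect), < 20, so (h) does not meet the standard.
  Not every element is met, so the operator fails to carry Stage II.2.
The analysis ends at Stage II.2; the subscriber prevails on this issue.
Per-issue: Issue I → subscriber; Issue II → subscriber. The subscriber must prevail on at least one issue; overall, the subscriber prevails.

subscriber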